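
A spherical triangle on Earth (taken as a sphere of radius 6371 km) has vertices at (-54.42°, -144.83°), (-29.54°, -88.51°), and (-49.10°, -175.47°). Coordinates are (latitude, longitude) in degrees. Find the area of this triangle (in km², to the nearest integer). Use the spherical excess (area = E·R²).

Side lengths (central angles): a = 1.1561, b = 0.3407, c = 0.8207 rad; semiperimeter s = 1.1588.
By l'Huilier's theorem, tan(E/4) = √[tan(s/2) tan((s−a)/2) tan((s−b)/2) tan((s−c)/2)], giving spherical excess E = 0.0321 rad.
Area = E·R² = 0.0321 × (6371)² ≈ 1300955 km².

1300955 km²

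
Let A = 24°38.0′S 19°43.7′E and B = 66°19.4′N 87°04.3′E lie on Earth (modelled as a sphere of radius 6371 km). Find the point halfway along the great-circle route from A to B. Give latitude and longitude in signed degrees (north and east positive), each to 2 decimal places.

Central angle δ = 1.8143 rad. Interpolating on the sphere with fraction f = 0.5:
P = [sin((1−f)δ)·A + sin(fδ)·B] / sin δ = 0.8117·A + 0.8117·B in Cartesian coordinates,
giving P = (0.7112, 0.5746, 0.4051), i.e. latitude 23.89°, longitude 38.94°.

23.89°, 38.94°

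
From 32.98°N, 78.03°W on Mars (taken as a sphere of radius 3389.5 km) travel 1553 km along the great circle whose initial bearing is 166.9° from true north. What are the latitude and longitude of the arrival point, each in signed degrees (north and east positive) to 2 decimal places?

7.29°, -72.23°

Angular distance δ = d/R = 1553/3389.5 = 0.45818 rad; initial bearing θ = 2.9130 rad.
sin φ₂ = sin φ₁ cos δ + cos φ₁ sin δ cos θ = (0.5443)(0.8969) + (0.8389)(0.4423)(-0.9740) = 0.1268, so φ₂ = 7.29°.
Δλ = atan2(sin θ sin δ cos φ₁, cos δ − sin φ₁ sin φ₂) = atan2(0.0841, 0.8278) = 5.801°.
λ₂ = -78.030° + 5.801° = -72.23°.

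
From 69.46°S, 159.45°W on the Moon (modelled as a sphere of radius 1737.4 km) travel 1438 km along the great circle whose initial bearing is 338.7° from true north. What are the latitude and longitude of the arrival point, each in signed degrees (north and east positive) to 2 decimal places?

-23.13°, -176.36°

Angular distance δ = d/R = 1438/1737.4 = 0.82767 rad; initial bearing θ = 5.9114 rad.
sin φ₂ = sin φ₁ cos δ + cos φ₁ sin δ cos θ = (-0.9364)(0.6766) + (0.3509)(0.7364)(0.9317) = -0.3929, so φ₂ = -23.13°.
Δλ = atan2(sin θ sin δ cos φ₁, cos δ − sin φ₁ sin φ₂) = atan2(-0.0938, 0.3087) = -16.910°.
λ₂ = -159.450° − 16.910° = -176.36°.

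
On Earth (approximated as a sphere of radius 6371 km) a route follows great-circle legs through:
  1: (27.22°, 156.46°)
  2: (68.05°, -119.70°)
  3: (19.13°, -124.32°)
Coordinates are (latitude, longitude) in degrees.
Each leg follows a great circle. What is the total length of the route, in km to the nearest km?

Leg 1→2: central angle 1.0929 rad, distance 6962.8 km.
Leg 2→3: central angle 0.8553 rad, distance 5449.3 km.
Total: 6962.8 + 5449.3 ≈ 12412 km.

12412 km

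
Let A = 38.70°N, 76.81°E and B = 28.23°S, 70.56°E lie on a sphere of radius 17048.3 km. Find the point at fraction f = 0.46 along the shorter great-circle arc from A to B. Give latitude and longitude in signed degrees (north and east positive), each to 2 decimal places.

7.92°, 73.72°

Central angle δ = 1.1726 rad. Interpolating on the sphere with fraction f = 0.46:
P = [sin((1−f)δ)·A + sin(fδ)·B] / sin δ = 0.6420·A + 0.5572·B in Cartesian coordinates,
giving P = (0.2777, 0.9507, 0.1378), i.e. latitude 7.92°, longitude 73.72°.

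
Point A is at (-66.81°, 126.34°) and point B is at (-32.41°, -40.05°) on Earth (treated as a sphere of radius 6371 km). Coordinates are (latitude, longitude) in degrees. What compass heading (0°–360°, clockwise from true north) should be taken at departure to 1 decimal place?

191.6°

With φ₁ = -1.1661, φ₂ = -0.5657, Δλ = -2.9041 rad, the forward-azimuth formula gives
θ = atan2( sin Δλ cos φ₂ , cos φ₁ sin φ₂ − sin φ₁ cos φ₂ cos Δλ ) = atan2(-0.1987, -0.9653) = -168.37°.
Adding 360° brings this into [0°, 360°): 191.6°.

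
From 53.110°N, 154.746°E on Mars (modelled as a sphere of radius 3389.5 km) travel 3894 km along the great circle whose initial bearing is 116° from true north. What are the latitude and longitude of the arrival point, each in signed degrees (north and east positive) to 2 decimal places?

5.02°, -149.86°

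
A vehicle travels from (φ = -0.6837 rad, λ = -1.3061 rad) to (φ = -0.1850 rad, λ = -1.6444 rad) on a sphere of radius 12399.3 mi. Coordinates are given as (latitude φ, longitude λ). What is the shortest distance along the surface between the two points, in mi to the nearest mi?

7224 mi

Let φ₁ = -0.6837 rad, φ₂ = -0.1850 rad, and Δλ = -0.3383 rad.
cos c = sin φ₁ sin φ₂ + cos φ₁ cos φ₂ cos Δλ = (-0.6317)(-0.1839) + (0.7752)(0.9829)(0.9433) = 0.83501,
so c = arccos(0.83501) = 0.58264 rad.
Distance = R·c = 12399.3 × 0.5826 ≈ 7224 mi.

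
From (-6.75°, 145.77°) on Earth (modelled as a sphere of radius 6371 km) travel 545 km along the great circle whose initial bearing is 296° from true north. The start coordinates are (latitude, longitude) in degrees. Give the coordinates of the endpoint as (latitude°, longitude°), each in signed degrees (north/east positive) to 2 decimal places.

Angular distance δ = d/R = 545/6371 = 0.08554 rad; initial bearing θ = 5.1662 rad.
sin φ₂ = sin φ₁ cos δ + cos φ₁ sin δ cos θ = (-0.1175)(0.9963) + (0.9931)(0.0854)(0.4384) = -0.0799, so φ₂ = -4.58°.
Δλ = atan2(sin θ sin δ cos φ₁, cos δ − sin φ₁ sin φ₂) = atan2(-0.0763, 0.9870) = -4.418°.
λ₂ = 145.770° − 4.418° = 141.35°.

-4.58°, 141.35°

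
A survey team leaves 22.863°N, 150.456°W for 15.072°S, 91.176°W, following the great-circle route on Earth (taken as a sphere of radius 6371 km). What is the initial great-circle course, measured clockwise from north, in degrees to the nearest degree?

With φ₁ = 0.3990, φ₂ = -0.2631, Δλ = 1.0346 rad, the forward-azimuth formula gives
θ = atan2( sin Δλ cos φ₂ , cos φ₁ sin φ₂ − sin φ₁ cos φ₂ cos Δλ ) = atan2(0.8301, -0.4313) = 117.45°.
So the initial bearing is 117°.

117°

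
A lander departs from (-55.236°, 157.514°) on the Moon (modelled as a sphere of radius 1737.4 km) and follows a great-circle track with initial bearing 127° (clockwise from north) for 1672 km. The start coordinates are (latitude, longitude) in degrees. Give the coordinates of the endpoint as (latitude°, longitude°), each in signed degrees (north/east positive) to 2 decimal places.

Angular distance δ = d/R = 1672/1737.4 = 0.96236 rad; initial bearing θ = 2.2166 rad.
sin φ₂ = sin φ₁ cos δ + cos φ₁ sin δ cos θ = (-0.8215)(0.5716) + (0.5702)(0.8205)(-0.6018) = -0.7511, so φ₂ = -48.69°.
Δλ = atan2(sin θ sin δ cos φ₁, cos δ − sin φ₁ sin φ₂) = atan2(0.3737, -0.0455) = 96.939°.
λ₂ = 157.514° + 96.939° = 254.45° → -105.55° after wrapping to (−180°, 180°].

-48.69°, -105.55°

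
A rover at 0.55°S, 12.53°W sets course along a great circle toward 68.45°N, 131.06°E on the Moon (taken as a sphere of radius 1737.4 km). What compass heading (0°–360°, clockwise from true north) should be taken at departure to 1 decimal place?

13.2°

Δλ = 143.590° = 2.5061 rad.
y = sin Δλ · cos φ₂ = (0.5936)(0.3673) = 0.2180
x = cos φ₁ sin φ₂ − sin φ₁ cos φ₂ cos Δλ = (1.0000)(0.9301) − (-0.0096)(0.3673)(-0.8048) = 0.9272
θ = atan2(y, x) = 13.23°, so the bearing is 13.2°.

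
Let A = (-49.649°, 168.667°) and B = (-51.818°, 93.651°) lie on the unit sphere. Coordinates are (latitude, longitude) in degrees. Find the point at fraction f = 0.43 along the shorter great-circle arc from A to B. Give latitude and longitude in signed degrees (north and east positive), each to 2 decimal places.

Central angle δ = 0.7919 rad. Interpolating on the sphere with fraction f = 0.43:
P = [sin((1−f)δ)·A + sin(fδ)·B] / sin δ = 0.6129·A + 0.4693·B in Cartesian coordinates,
giving P = (-0.4076, 0.3675, -0.8360), i.e. latitude -56.72°, longitude 137.96°.

-56.72°, 137.96°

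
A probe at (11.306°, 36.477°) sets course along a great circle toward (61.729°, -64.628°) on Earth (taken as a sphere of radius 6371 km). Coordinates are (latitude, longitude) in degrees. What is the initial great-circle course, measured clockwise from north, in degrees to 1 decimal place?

332.2°

With φ₁ = 0.1973, φ₂ = 1.0774, Δλ = -1.7646 rad, the forward-azimuth formula gives
θ = atan2( sin Δλ cos φ₂ , cos φ₁ sin φ₂ − sin φ₁ cos φ₂ cos Δλ ) = atan2(-0.4648, 0.8815) = -27.80°.
Adding 360° brings this into [0°, 360°): 332.2°.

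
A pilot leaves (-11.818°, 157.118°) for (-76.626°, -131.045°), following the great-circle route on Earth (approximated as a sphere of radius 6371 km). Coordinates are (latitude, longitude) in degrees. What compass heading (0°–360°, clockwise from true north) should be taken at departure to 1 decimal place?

Δλ = 71.837° = 1.2538 rad.
y = sin Δλ · cos φ₂ = (0.9502)(0.2313) = 0.2198
x = cos φ₁ sin φ₂ − sin φ₁ cos φ₂ cos Δλ = (0.9788)(-0.9729) − (-0.2048)(0.2313)(0.3117) = -0.9375
θ = atan2(y, x) = 166.81°, so the bearing is 166.8°.

166.8°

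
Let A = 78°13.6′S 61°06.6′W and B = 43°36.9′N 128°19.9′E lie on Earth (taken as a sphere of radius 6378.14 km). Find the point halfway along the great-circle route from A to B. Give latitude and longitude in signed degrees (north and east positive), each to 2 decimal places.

The central angle between A and B is δ = 2.5340 rad.
With f = 0.5, the slerp weights are sin((1−f)δ)/sin δ = 1.6714 and sin(fδ)/sin δ = 1.6714.
Weighted sum of the unit vectors: (1.6714)·(0.0986,-0.1786,-0.9790) + (1.6714)·(-0.4490,0.5679,0.6898) = (-0.5857, 0.6506, -0.4833).
Converting back: φ = atan2(z, √(x²+y²)) = -28.90°, λ = atan2(y, x) = 132.00°.

-28.90°, 132.00°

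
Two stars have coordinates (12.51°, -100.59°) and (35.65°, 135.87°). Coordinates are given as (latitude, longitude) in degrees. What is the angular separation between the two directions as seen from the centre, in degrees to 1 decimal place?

108.2°

With latitudes φ₁ = 12.510°, φ₂ = 35.650° and longitude difference Δλ = -123.540°:
cos c = sin φ₁ sin φ₂ + cos φ₁ cos φ₂ cos Δλ = (0.2166)(0.5828) + (0.9763)(0.8126)(-0.5525) = -0.31207,
so c = arccos(-0.31207) = 1.88816 rad.
So the angular separation is 108.2°.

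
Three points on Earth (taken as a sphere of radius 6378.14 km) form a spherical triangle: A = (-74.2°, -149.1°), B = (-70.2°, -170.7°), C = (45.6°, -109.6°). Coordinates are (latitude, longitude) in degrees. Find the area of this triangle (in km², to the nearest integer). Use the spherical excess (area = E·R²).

9963368 km²

Side lengths (central angles): a = 2.1624, b = 2.1418, c = 0.1336 rad; semiperimeter s = 2.2189.
By l'Huilier's theorem, tan(E/4) = √[tan(s/2) tan((s−a)/2) tan((s−b)/2) tan((s−c)/2)], giving spherical excess E = 0.2449 rad.
Area = E·R² = 0.2449 × (6378.14)² ≈ 9963368 km².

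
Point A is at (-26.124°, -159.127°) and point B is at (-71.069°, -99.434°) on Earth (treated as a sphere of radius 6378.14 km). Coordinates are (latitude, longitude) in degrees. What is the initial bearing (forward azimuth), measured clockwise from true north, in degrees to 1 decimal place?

With φ₁ = -0.4559, φ₂ = -1.2404, Δλ = 1.0418 rad, the forward-azimuth formula gives
θ = atan2( sin Δλ cos φ₂ , cos φ₁ sin φ₂ − sin φ₁ cos φ₂ cos Δλ ) = atan2(0.2801, -0.7772) = 160.18°.
So the initial bearing is 160.2°.

160.2°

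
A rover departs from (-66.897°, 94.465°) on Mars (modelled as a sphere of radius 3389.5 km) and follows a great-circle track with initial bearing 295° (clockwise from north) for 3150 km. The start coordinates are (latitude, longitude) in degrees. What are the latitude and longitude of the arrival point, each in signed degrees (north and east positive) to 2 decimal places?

-24.68°, 41.42°

Angular distance δ = d/R = 3150/3389.5 = 0.92934 rad; initial bearing θ = 5.1487 rad.
sin φ₂ = sin φ₁ cos δ + cos φ₁ sin δ cos θ = (-0.9198)(0.5984) + (0.3924)(0.8012)(0.4226) = -0.4175, so φ₂ = -24.68°.
Δλ = atan2(sin θ sin δ cos φ₁, cos δ − sin φ₁ sin φ₂) = atan2(-0.2849, 0.2143) = -53.048°.
λ₂ = 94.465° − 53.048° = 41.42°.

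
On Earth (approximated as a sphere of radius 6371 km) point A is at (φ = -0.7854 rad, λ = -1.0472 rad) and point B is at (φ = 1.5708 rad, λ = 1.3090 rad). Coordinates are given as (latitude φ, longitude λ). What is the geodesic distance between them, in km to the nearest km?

In radians: φ₁ = -0.7854, φ₂ = 1.5708, Δλ = 135.000° = 2.3562 rad.
cos c = sin φ₁ sin φ₂ + cos φ₁ cos φ₂ cos Δλ = (-0.7071)(1.0000) + (0.7071)(-0.0000)(-0.7071) = -0.70711,
so c = arccos(-0.70711) = 2.35619 rad.
Distance = R·c = 6371 × 2.3562 ≈ 15011 km.

15011 km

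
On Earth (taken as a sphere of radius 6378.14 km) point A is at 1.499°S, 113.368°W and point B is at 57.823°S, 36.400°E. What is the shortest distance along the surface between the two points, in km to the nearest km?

Let φ₁ = -0.0262 rad, φ₂ = -1.0092 rad, and Δλ = 2.6139 rad.
cos c = sin φ₁ sin φ₂ + cos φ₁ cos φ₂ cos Δλ = (-0.0262)(-0.8464) + (0.9997)(0.5325)(-0.8640) = -0.43781,
so c = arccos(-0.43781) = 2.02396 rad.
Distance = R·c = 6378.14 × 2.0240 ≈ 12909 km.

12909 km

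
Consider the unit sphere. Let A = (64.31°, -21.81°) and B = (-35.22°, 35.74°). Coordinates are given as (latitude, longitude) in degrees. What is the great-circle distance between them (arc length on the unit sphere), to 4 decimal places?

1.9068

With latitudes φ₁ = 64.310°, φ₂ = -35.220° and longitude difference Δλ = 57.550°:
cos c = sin φ₁ sin φ₂ + cos φ₁ cos φ₂ cos Δλ = (0.9012)(-0.5767) + (0.4335)(0.8169)(0.5366) = -0.32969,
so c = arccos(-0.32969) = 1.90677 rad.
On the unit sphere the arc length equals the central angle: 1.9068.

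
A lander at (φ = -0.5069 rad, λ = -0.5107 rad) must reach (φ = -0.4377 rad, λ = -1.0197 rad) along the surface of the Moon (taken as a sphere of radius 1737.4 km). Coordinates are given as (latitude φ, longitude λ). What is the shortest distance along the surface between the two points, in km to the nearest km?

795 km

With latitudes φ₁ = -29.043°, φ₂ = -25.078° and longitude difference Δλ = -29.164°:
cos c = sin φ₁ sin φ₂ + cos φ₁ cos φ₂ cos Δλ = (-0.4855)(-0.4239) + (0.8743)(0.9057)(0.8732) = 0.89723,
so c = arccos(0.89723) = 0.45735 rad.
Distance = R·c = 1737.4 × 0.4573 ≈ 795 km.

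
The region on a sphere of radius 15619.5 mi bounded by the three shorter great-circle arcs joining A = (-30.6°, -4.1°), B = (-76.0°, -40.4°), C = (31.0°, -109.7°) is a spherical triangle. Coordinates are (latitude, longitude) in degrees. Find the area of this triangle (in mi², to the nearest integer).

Side lengths (central angles): a = 2.0113, b = 2.0495, c = 0.8477 rad; semiperimeter s = 2.4542.
By l'Huilier's theorem, tan(E/4) = √[tan(s/2) tan((s−a)/2) tan((s−b)/2) tan((s−c)/2)], giving spherical excess E = 1.4026 rad.
Area = E·R² = 1.4026 × (15619.5)² ≈ 342191527 mi².

342191527 mi²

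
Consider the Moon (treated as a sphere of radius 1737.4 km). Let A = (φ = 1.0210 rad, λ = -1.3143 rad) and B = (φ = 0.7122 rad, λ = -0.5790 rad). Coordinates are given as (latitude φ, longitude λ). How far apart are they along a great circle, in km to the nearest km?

In radians: φ₁ = 1.0210, φ₂ = 0.7122, Δλ = 42.130° = 0.7353 rad.
cos c = sin φ₁ sin φ₂ + cos φ₁ cos φ₂ cos Δλ = (0.8526)(0.6535) + (0.5225)(0.7569)(0.7416) = 0.85051,
so c = arccos(0.85051) = 0.55384 rad.
Distance = R·c = 1737.4 × 0.5538 ≈ 962 km.

962 km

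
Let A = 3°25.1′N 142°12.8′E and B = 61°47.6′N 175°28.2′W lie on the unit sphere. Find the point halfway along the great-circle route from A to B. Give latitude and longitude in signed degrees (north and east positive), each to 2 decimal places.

34.19°, 155.50°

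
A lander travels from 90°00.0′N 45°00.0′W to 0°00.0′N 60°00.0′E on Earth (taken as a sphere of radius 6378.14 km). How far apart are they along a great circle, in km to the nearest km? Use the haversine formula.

10019 km

Let φ₁ = 1.5708 rad, φ₂ = 0.0000 rad, and Δλ = 1.8326 rad.
Haversine: a = sin²(Δφ/2) + cos φ₁ cos φ₂ sin²(Δλ/2) = 0.5000 + (0.0000)(1.0000)(0.6294) = 0.50000.
Central angle c = 2·arcsin(√a) = 1.57080 rad.
Distance = R·c = 6378.14 × 1.5708 ≈ 10019 km.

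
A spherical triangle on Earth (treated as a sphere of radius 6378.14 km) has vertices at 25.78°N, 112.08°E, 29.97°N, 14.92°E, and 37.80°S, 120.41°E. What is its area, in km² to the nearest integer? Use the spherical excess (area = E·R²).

Side lengths (central angles): a = 2.0817, b = 1.1180, c = 1.4505 rad; semiperimeter s = 2.3251.
By l'Huilier's theorem, tan(E/4) = √[tan(s/2) tan((s−a)/2) tan((s−b)/2) tan((s−c)/2)], giving spherical excess E = 1.1727 rad.
Area = E·R² = 1.1727 × (6378.14)² ≈ 47706001 km².

47706001 km²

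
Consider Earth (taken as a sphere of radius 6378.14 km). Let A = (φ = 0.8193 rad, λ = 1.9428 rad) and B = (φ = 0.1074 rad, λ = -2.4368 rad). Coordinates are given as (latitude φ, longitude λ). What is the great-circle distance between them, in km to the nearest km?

10937 km

Let φ₁ = 0.8193 rad, φ₂ = 0.1074 rad, and Δλ = 1.9036 rad.
cos c = sin φ₁ sin φ₂ + cos φ₁ cos φ₂ cos Δλ = (0.7307)(0.1072) + (0.6827)(0.9942)(-0.3267) = -0.14343,
so c = arccos(-0.14343) = 1.71472 rad.
Distance = R·c = 6378.14 × 1.7147 ≈ 10937 km.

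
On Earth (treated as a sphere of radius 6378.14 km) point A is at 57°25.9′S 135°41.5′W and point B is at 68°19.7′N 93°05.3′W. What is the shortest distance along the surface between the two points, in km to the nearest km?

In radians: φ₁ = -1.0024, φ₂ = 1.1926, Δλ = 42.603° = 0.7436 rad.
cos c = sin φ₁ sin φ₂ + cos φ₁ cos φ₂ cos Δλ = (-0.8428)(0.9293) + (0.5383)(0.3693)(0.7361) = -0.63686,
so c = arccos(-0.63686) = 2.26122 rad.
Distance = R·c = 6378.14 × 2.2612 ≈ 14422 km.

14422 km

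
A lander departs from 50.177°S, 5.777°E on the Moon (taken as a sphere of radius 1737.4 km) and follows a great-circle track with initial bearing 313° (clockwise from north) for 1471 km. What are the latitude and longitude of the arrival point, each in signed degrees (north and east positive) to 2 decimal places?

Angular distance δ = d/R = 1471/1737.4 = 0.84667 rad; initial bearing θ = 5.4629 rad.
sin φ₂ = sin φ₁ cos δ + cos φ₁ sin δ cos θ = (-0.7680)(0.6625) + (0.6404)(0.7491)(0.6820) = -0.1816, so φ₂ = -10.46°.
Δλ = atan2(sin θ sin δ cos φ₁, cos δ − sin φ₁ sin φ₂) = atan2(-0.3508, 0.5230) = -33.856°.
λ₂ = 5.777° − 33.856° = -28.08°.

-10.46°, -28.08°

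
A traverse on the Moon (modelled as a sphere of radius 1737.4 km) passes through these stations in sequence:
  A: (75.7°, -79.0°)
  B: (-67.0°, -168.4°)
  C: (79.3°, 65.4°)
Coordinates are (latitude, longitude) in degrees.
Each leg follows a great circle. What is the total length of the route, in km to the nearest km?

Leg A→B: central angle 2.6703 rad, distance 4639.3 km.
Leg B→C: central angle 2.8156 rad, distance 4891.9 km.
Total: 4639.3 + 4891.9 ≈ 9531 km.

9531 km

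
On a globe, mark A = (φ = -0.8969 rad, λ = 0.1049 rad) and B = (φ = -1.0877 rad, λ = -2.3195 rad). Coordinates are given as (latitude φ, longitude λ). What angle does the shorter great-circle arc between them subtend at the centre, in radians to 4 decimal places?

In radians: φ₁ = -0.8969, φ₂ = -1.0877, Δλ = -138.908° = -2.4244 rad.
Haversine: a = sin²(Δφ/2) + cos φ₁ cos φ₂ sin²(Δλ/2) = 0.0091 + (0.6240)(0.4645)(0.8768) = 0.26325.
Central angle c = 2·arcsin(√a) = 1.07753 rad.
So the angular separation is 1.0775 rad.

1.0775 rad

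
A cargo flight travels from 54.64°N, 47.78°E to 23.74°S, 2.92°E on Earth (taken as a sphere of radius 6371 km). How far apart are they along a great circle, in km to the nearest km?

9707 km

In radians: φ₁ = 0.9536, φ₂ = -0.4143, Δλ = -44.860° = -0.7830 rad.
cos c = sin φ₁ sin φ₂ + cos φ₁ cos φ₂ cos Δλ = (0.8155)(-0.4026) + (0.5787)(0.9154)(0.7088) = 0.04718,
so c = arccos(0.04718) = 1.52360 rad.
Distance = R·c = 6371 × 1.5236 ≈ 9707 km.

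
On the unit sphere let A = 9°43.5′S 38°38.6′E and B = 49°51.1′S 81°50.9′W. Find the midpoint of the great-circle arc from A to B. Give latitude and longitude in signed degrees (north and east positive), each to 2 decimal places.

-47.29°, -1.51°

The central angle between A and B is δ = 1.7654 rad.
With f = 0.5, the slerp weights are sin((1−f)δ)/sin δ = 0.7873 and sin(fδ)/sin δ = 0.7873.
Weighted sum of the unit vectors: (0.7873)·(0.7698,0.6155,-0.1689) + (0.7873)·(0.0914,-0.6383,-0.7644) = (0.6781, -0.0179, -0.7348).
Converting back: φ = atan2(z, √(x²+y²)) = -47.29°, λ = atan2(y, x) = -1.51°.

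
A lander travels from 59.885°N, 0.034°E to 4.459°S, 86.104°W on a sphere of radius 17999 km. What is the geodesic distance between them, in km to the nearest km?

With latitudes φ₁ = 59.885°, φ₂ = -4.459° and longitude difference Δλ = -86.138°:
cos c = sin φ₁ sin φ₂ + cos φ₁ cos φ₂ cos Δλ = (0.8650)(-0.0777) + (0.5017)(0.9970)(0.0674) = -0.03356,
so c = arccos(-0.03356) = 1.60436 rad.
Distance = R·c = 17999 × 1.6044 ≈ 28877 km.

28877 km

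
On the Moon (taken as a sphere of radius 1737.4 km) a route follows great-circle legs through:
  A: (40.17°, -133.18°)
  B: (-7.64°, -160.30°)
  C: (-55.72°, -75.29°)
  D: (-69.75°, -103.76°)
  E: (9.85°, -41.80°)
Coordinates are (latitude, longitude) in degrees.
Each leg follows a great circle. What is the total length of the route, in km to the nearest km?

Leg A→B: central angle 0.9418 rad, distance 1636.3 km.
Leg B→C: central angle 1.4117 rad, distance 2452.7 km.
Leg C→D: central angle 0.3283 rad, distance 570.4 km.
Leg D→E: central angle 1.5710 rad, distance 2729.4 km.
Total: 1636.3 + 2452.7 + 570.4 + 2729.4 ≈ 7389 km.

7389 km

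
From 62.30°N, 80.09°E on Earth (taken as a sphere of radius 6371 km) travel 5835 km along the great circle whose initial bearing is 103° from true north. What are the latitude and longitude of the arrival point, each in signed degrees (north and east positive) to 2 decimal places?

27.15°, 140.37°

Angular distance δ = d/R = 5835/6371 = 0.91587 rad; initial bearing θ = 1.7977 rad.
sin φ₂ = sin φ₁ cos δ + cos φ₁ sin δ cos θ = (0.8854)(0.6091) + (0.4648)(0.7931)(-0.2250) = 0.4564, so φ₂ = 27.15°.
Δλ = atan2(sin θ sin δ cos φ₁, cos δ − sin φ₁ sin φ₂) = atan2(0.3592, 0.2050) = 60.282°.
λ₂ = 80.090° + 60.282° = 140.37°.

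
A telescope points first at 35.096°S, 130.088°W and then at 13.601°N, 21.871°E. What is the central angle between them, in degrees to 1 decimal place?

With latitudes φ₁ = -35.096°, φ₂ = 13.601° and longitude difference Δλ = 151.959°:
Haversine: a = sin²(Δφ/2) + cos φ₁ cos φ₂ sin²(Δλ/2) = 0.1700 + (0.8182)(0.9720)(0.9413) = 0.91855.
Central angle c = 2·arcsin(√a) = 2.56275 rad.
So the angular separation is 146.8°.

146.8°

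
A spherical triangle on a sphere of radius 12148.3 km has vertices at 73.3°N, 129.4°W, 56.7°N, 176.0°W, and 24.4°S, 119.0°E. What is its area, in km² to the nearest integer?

41888876 km²

Side lengths (central angles): a = 1.7052, b = 2.0852, c = 0.4300 rad; semiperimeter s = 2.1102.
By l'Huilier's theorem, tan(E/4) = √[tan(s/2) tan((s−a)/2) tan((s−b)/2) tan((s−c)/2)], giving spherical excess E = 0.2838 rad.
Area = E·R² = 0.2838 × (12148.3)² ≈ 41888876 km².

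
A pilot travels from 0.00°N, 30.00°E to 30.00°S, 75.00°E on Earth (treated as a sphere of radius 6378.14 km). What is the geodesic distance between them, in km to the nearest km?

In radians: φ₁ = 0.0000, φ₂ = -0.5236, Δλ = 45.000° = 0.7854 rad.
Haversine: a = sin²(Δφ/2) + cos φ₁ cos φ₂ sin²(Δλ/2) = 0.0670 + (1.0000)(0.8660)(0.1464) = 0.19381.
Central angle c = 2·arcsin(√a) = 0.91174 rad.
Distance = R·c = 6378.14 × 0.9117 ≈ 5815 km.

5815 km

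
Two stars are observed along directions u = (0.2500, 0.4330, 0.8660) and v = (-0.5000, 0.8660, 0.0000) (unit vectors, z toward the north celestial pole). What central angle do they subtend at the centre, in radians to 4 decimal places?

1.3181 rad

u·v = 0.2500; |u| = 1.0000, |v| = 1.0000.
cos θ = (u·v)/(|u||v|) = 0.2500, so θ = 1.3181 rad.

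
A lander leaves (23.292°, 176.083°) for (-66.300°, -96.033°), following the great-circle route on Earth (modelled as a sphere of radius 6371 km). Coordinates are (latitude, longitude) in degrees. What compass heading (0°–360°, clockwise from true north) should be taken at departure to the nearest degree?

Δλ = 87.884° = 1.5339 rad.
y = sin Δλ · cos φ₂ = (0.9993)(0.4019) = 0.4017
x = cos φ₁ sin φ₂ − sin φ₁ cos φ₂ cos Δλ = (0.9185)(-0.9157) − (0.3954)(0.4019)(0.0369) = -0.8469
θ = atan2(y, x) = 154.63°, so the bearing is 155°.

155°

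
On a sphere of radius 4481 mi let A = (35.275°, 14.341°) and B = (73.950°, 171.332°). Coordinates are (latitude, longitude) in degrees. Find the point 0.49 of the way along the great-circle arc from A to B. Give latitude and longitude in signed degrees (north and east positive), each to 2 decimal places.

68.93°, 24.70°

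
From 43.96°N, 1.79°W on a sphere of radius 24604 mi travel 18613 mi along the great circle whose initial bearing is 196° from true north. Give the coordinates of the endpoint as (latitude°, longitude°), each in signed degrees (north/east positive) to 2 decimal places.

1.71°, -12.70°

Angular distance δ = d/R = 18613/24604 = 0.75650 rad; initial bearing θ = 3.4208 rad.
sin φ₂ = sin φ₁ cos δ + cos φ₁ sin δ cos θ = (0.6942)(0.7272) + (0.7198)(0.6864)(-0.9613) = 0.0299, so φ₂ = 1.71°.
Δλ = atan2(sin θ sin δ cos φ₁, cos δ − sin φ₁ sin φ₂) = atan2(-0.1362, 0.7065) = -10.911°.
λ₂ = -1.790° − 10.911° = -12.70°.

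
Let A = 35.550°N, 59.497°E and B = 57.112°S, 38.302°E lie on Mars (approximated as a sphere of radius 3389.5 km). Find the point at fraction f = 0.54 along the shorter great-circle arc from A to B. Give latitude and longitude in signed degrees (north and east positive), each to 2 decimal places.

-14.68°, 50.40°

Central angle δ = 1.6472 rad. Interpolating on the sphere with fraction f = 0.54:
P = [sin((1−f)δ)·A + sin(fδ)·B] / sin δ = 0.6893·A + 0.7790·B in Cartesian coordinates,
giving P = (0.6166, 0.7454, -0.2534), i.e. latitude -14.68°, longitude 50.40°.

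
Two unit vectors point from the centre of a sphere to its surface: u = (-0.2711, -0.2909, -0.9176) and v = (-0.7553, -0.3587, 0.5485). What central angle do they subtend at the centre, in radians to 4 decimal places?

1.7662 rad

u·v = -0.1942; |u| = 1.0001, |v| = 1.0000.
cos θ = (u·v)/(|u||v|) = -0.1942, so θ = 1.7662 rad.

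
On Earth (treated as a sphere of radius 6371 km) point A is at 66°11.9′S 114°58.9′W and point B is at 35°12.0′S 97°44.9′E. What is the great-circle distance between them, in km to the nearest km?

Let φ₁ = -1.1554 rad, φ₂ = -0.6144 rad, and Δλ = -2.5703 rad.
cos c = sin φ₁ sin φ₂ + cos φ₁ cos φ₂ cos Δλ = (-0.9149)(-0.5764) + (0.4036)(0.8171)(-0.8412) = 0.24999,
so c = arccos(0.24999) = 1.31813 rad.
Distance = R·c = 6371 × 1.3181 ≈ 8398 km.

8398 km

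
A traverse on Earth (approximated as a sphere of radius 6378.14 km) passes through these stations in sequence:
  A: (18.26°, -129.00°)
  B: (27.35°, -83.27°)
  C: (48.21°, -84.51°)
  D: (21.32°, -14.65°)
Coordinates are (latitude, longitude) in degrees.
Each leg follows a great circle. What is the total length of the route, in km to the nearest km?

13889 km

Leg A→B: central angle 0.7485 rad, distance 4773.7 km.
Leg B→C: central angle 0.3645 rad, distance 2324.6 km.
Leg C→D: central angle 1.0646 rad, distance 6790.3 km.
Total: 4773.7 + 2324.6 + 6790.3 ≈ 13889 km.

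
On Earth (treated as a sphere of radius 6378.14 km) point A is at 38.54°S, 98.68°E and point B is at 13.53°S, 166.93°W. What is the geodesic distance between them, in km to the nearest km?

9460 km

With latitudes φ₁ = -38.540°, φ₂ = -13.530° and longitude difference Δλ = 94.390°:
cos c = sin φ₁ sin φ₂ + cos φ₁ cos φ₂ cos Δλ = (-0.6231)(-0.2340) + (0.7822)(0.9722)(-0.0765) = 0.08756,
so c = arccos(0.08756) = 1.48313 rad.
Distance = R·c = 6378.14 × 1.4831 ≈ 9460 km.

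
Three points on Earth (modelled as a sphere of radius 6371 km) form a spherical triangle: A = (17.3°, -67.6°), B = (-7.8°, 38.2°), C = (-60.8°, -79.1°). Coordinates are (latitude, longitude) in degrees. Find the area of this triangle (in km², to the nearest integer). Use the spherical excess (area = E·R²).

70270553 km²

Side lengths (central angles): a = 1.6742, b = 1.3726, c = 1.8733 rad; semiperimeter s = 2.4601.
By l'Huilier's theorem, tan(E/4) = √[tan(s/2) tan((s−a)/2) tan((s−b)/2) tan((s−c)/2)], giving spherical excess E = 1.7312 rad.
Area = E·R² = 1.7312 × (6371)² ≈ 70270553 km².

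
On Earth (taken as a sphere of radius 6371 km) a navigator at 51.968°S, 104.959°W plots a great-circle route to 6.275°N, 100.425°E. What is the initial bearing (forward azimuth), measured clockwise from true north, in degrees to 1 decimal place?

Δλ = -154.616° = -2.6986 rad.
y = sin Δλ · cos φ₂ = (-0.4287)(0.9940) = -0.4261
x = cos φ₁ sin φ₂ − sin φ₁ cos φ₂ cos Δλ = (0.6161)(0.1093) − (-0.7877)(0.9940)(-0.9035) = -0.6400
θ = atan2(y, x) = -146.34°; adding 360° gives 213.7°.

213.7°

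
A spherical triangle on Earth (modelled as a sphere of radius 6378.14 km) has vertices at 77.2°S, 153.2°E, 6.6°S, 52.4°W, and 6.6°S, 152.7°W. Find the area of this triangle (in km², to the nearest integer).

Side lengths (central angles): a = 1.7348, b = 1.3273, c = 1.6573 rad; semiperimeter s = 2.3597.
By l'Huilier's theorem, tan(E/4) = √[tan(s/2) tan((s−a)/2) tan((s−b)/2) tan((s−c)/2)], giving spherical excess E = 1.5347 rad.
Area = E·R² = 1.5347 × (6378.14)² ≈ 62431522 km².

62431522 km²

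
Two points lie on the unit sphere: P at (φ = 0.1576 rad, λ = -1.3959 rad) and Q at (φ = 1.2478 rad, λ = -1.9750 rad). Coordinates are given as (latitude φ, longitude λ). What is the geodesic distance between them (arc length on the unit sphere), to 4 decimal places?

1.1470

Let φ₁ = 0.1576 rad, φ₂ = 1.2478 rad, and Δλ = -0.5791 rad.
Haversine: a = sin²(Δφ/2) + cos φ₁ cos φ₂ sin²(Δλ/2) = 0.2688 + (0.9876)(0.3174)(0.0815) = 0.29440.
Central angle c = 2·arcsin(√a) = 1.14703 rad.
On the unit sphere the arc length equals the central angle: 1.1470.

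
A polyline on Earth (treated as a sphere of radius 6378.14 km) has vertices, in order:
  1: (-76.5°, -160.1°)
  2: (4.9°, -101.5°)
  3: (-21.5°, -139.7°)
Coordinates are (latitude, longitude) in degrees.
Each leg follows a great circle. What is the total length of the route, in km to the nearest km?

14874 km

Leg 1→2: central angle 1.5327 rad, distance 9775.5 km.
Leg 2→3: central angle 0.7993 rad, distance 5098.1 km.
Total: 9775.5 + 5098.1 ≈ 14874 km.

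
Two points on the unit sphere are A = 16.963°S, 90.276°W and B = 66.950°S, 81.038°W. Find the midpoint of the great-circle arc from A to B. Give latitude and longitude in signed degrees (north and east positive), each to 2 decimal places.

The central angle between A and B is δ = 0.8788 rad.
With f = 0.5, the slerp weights are sin((1−f)δ)/sin δ = 0.5525 and sin(fδ)/sin δ = 0.5525.
Weighted sum of the unit vectors: (0.5525)·(-0.0046,-0.9565,-0.2918) + (0.5525)·(0.0610,-0.3868,-0.9202) = (0.0312, -0.7421, -0.6696).
Converting back: φ = atan2(z, √(x²+y²)) = -42.03°, λ = atan2(y, x) = -87.60°.

-42.03°, -87.60°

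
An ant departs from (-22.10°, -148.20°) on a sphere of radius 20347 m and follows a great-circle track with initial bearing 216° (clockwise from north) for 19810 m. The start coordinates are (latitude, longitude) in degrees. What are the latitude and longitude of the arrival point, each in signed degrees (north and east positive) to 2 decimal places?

-56.24°, 150.79°

Angular distance δ = d/R = 19810/20347 = 0.97361 rad; initial bearing θ = 3.7699 rad.
sin φ₂ = sin φ₁ cos δ + cos φ₁ sin δ cos θ = (-0.3762)(0.5623) + (0.9265)(0.8269)(-0.8090) = -0.8314, so φ₂ = -56.24°.
Δλ = atan2(sin θ sin δ cos φ₁, cos δ − sin φ₁ sin φ₂) = atan2(-0.4503, 0.2495) = -61.010°.
λ₂ = -148.200° − 61.010° = -209.21° → 150.79° after wrapping to (−180°, 180°].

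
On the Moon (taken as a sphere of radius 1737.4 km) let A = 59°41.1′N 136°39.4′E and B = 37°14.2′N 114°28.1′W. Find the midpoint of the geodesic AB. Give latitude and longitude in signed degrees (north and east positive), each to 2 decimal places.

Central angle δ = 1.1676 rad. Interpolating on the sphere with fraction f = 0.5:
P = [sin((1−f)δ)·A + sin(fδ)·B] / sin δ = 0.5993·A + 0.5993·B in Cartesian coordinates,
giving P = (-0.4176, -0.2266, 0.8799), i.e. latitude 61.63°, longitude -151.51°.

61.63°, -151.51°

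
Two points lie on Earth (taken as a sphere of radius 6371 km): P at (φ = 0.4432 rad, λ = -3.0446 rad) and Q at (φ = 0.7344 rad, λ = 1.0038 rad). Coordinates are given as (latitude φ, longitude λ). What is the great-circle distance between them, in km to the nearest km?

10811 km

With latitudes φ₁ = 25.393°, φ₂ = 42.078° and longitude difference Δλ = -128.044°:
cos c = sin φ₁ sin φ₂ + cos φ₁ cos φ₂ cos Δλ = (0.4288)(0.6701) + (0.9034)(0.7422)(-0.6163) = -0.12584,
so c = arccos(-0.12584) = 1.69697 rad.
Distance = R·c = 6371 × 1.6970 ≈ 10811 km.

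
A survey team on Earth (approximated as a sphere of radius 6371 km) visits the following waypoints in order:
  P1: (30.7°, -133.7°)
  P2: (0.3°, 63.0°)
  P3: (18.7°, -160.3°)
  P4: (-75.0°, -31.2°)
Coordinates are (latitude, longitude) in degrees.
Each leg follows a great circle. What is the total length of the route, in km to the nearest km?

Leg P1→P2: central angle 2.5338 rad, distance 16142.7 km.
Leg P2→P3: central angle 2.3291 rad, distance 14838.5 km.
Leg P3→P4: central angle 2.0536 rad, distance 13083.8 km.
Total: 16142.7 + 14838.5 + 13083.8 ≈ 44065 km.

44065 km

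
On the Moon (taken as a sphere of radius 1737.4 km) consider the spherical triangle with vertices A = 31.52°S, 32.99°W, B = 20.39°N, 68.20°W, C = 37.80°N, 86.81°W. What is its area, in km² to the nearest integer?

Side lengths (central angles): a = 0.4141, b = 1.4935, c = 1.0807 rad; semiperimeter s = 1.4942.
By l'Huilier's theorem, tan(E/4) = √[tan(s/2) tan((s−a)/2) tan((s−b)/2) tan((s−c)/2)], giving spherical excess E = 0.0249 rad.
Area = E·R² = 0.0249 × (1737.4)² ≈ 75039 km².

75039 km²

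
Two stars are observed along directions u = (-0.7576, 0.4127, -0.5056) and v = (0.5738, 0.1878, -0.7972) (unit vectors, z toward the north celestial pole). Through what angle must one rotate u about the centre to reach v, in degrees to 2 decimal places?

u·v = 0.0459; |u| = 1.0000, |v| = 1.0000.
cos θ = (u·v)/(|u||v|) = 0.0459, so θ = 87.37°.

87.37°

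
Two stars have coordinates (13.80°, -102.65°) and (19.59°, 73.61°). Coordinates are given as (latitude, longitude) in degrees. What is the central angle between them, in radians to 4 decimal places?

2.5553 rad

Let φ₁ = 0.2409 rad, φ₂ = 0.3419 rad, and Δλ = 3.0763 rad.
cos c = sin φ₁ sin φ₂ + cos φ₁ cos φ₂ cos Δλ = (0.2385)(0.3353) + (0.9711)(0.9421)(-0.9979) = -0.83300,
so c = arccos(-0.83300) = 2.55530 rad.
So the angular separation is 2.5553 rad.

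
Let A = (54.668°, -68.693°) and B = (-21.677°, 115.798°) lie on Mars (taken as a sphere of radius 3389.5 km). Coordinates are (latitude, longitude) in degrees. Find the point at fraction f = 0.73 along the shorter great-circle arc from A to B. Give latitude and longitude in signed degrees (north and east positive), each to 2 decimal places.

17.85°, 118.98°

The central angle between A and B is δ = 2.5628 rad.
With f = 0.73, the slerp weights are sin((1−f)δ)/sin δ = 1.1663 and sin(fδ)/sin δ = 1.7464.
Weighted sum of the unit vectors: (1.1663)·(0.2101,-0.5388,0.8158) + (1.7464)·(-0.4044,0.8367,-0.3694) = (-0.4612, 0.8327, 0.3065).
Converting back: φ = atan2(z, √(x²+y²)) = 17.85°, λ = atan2(y, x) = 118.98°.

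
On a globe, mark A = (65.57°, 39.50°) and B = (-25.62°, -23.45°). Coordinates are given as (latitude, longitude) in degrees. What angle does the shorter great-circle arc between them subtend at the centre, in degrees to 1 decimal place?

With latitudes φ₁ = 65.570°, φ₂ = -25.620° and longitude difference Δλ = -62.950°:
Haversine: a = sin²(Δφ/2) + cos φ₁ cos φ₂ sin²(Δλ/2) = 0.5104 + (0.4136)(0.9017)(0.2726) = 0.61205.
Central angle c = 2·arcsin(√a) = 1.79681 rad.
So the angular separation is 102.9°.

102.9°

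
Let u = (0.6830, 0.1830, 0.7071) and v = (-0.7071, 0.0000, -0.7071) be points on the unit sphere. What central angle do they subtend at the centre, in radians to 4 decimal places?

u·v = -0.9829; |u| = 1.0000, |v| = 1.0000.
cos θ = (u·v)/(|u||v|) = -0.9830, so θ = 2.9567 rad.

2.9567 rad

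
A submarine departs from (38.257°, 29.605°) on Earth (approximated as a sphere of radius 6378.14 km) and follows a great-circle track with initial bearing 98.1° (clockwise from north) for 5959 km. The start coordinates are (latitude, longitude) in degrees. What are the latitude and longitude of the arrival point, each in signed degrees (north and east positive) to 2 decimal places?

16.20°, 85.61°

Angular distance δ = d/R = 5959/6378.14 = 0.93428 rad; initial bearing θ = 1.7122 rad.
sin φ₂ = sin φ₁ cos δ + cos φ₁ sin δ cos θ = (0.6192)(0.5944) + (0.7852)(0.8042)(-0.1409) = 0.2791, so φ₂ = 16.20°.
Δλ = atan2(sin θ sin δ cos φ₁, cos δ − sin φ₁ sin φ₂) = atan2(0.6252, 0.4216) = 56.005°.
λ₂ = 29.605° + 56.005° = 85.61°.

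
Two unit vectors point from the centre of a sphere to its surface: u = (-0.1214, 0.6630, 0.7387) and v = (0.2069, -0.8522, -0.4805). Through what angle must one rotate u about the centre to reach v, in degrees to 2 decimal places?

u·v = -0.9451; |u| = 1.0000, |v| = 1.0000.
cos θ = (u·v)/(|u||v|) = -0.9451, so θ = 160.93°.

160.93°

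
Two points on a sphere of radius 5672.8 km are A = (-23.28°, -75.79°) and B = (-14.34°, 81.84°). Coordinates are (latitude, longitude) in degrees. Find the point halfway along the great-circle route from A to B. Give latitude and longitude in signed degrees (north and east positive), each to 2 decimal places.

Central angle δ = 2.3820 rad. Interpolating on the sphere with fraction f = 0.5:
P = [sin((1−f)δ)·A + sin(fδ)·B] / sin δ = 1.3487·A + 1.3487·B in Cartesian coordinates,
giving P = (0.4896, 0.0925, -0.8670), i.e. latitude -60.12°, longitude 10.69°.

-60.12°, 10.69°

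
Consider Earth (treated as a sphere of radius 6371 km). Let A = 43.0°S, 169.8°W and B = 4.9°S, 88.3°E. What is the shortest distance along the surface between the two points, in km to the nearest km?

With latitudes φ₁ = -43.000°, φ₂ = -4.900° and longitude difference Δλ = -101.900°:
Haversine: a = sin²(Δφ/2) + cos φ₁ cos φ₂ sin²(Δλ/2) = 0.1065 + (0.7314)(0.9963)(0.6031) = 0.54600.
Central angle c = 2·arcsin(√a) = 1.66293 rad.
Distance = R·c = 6371 × 1.6629 ≈ 10595 km.

10595 km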